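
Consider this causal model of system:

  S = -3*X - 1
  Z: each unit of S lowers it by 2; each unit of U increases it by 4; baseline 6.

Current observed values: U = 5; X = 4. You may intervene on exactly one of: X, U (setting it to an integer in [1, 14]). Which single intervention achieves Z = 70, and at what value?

Intervening on X: with other inputs at their observed values, Z = 6*X + 28. Solving for 70 gives X = 7, within [1, 14].
Intervening on U: Z = 4*U + 32. Reaching 70 requires U = 19/2, not an integer.

set X = 7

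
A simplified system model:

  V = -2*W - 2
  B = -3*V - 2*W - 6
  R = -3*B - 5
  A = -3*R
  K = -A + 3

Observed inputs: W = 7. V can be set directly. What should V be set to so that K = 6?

V = -6

Intervening on V fixes its value directly, overriding its dependence on W.
Substituting into the B equation gives B = -3*V - 20.
So R = 9*V + 55.
Substituting into the A equation gives A = -27*V - 165.
Substituting into the K equation gives K = 27*V + 168.
Solve 27*V + 168 = 6: V = (6 - 168) / 27 = -6.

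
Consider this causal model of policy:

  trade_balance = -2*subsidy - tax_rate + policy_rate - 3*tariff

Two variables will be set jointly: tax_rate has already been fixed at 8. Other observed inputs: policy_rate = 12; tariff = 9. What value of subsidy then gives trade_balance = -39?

subsidy = 8

With tax_rate held at 8:
Substituting into the trade_balance equation gives trade_balance = -2*subsidy - 23.
Solve -2*subsidy - 23 = -39: subsidy = (-39 + 23) / -2 = 8.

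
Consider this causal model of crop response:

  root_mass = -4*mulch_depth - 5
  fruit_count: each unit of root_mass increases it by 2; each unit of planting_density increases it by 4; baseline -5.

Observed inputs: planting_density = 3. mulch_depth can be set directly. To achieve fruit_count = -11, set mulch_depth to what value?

Substituting into the fruit_count equation gives fruit_count = -8*mulch_depth - 3.
Solve -8*mulch_depth - 3 = -11: mulch_depth = (-11 + 3) / -8 = 1.

mulch_depth = 1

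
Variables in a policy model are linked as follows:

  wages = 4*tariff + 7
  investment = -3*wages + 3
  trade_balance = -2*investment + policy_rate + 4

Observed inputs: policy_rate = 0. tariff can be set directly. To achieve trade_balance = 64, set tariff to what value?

tariff = 1

Substituting into the investment equation gives investment = -12*tariff - 18.
This gives trade_balance = 24*tariff + 40.
Solve 24*tariff + 40 = 64: tariff = (64 - 40) / 24 = 1.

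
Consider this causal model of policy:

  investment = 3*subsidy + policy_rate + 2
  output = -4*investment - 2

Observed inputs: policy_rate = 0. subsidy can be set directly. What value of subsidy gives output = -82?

subsidy = 6

Substituting into the investment equation gives investment = 3*subsidy + 2.
Substituting into the output equation gives output = -12*subsidy - 10.
Solve -12*subsidy - 10 = -82: subsidy = (-82 + 10) / -12 = 6.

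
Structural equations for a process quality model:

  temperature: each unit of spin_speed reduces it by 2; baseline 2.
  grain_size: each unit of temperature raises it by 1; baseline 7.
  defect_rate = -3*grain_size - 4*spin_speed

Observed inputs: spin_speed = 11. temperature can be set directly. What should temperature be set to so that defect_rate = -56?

temperature = -3

Intervening on temperature fixes its value directly, overriding its dependence on spin_speed.
Substituting into the defect_rate equation gives defect_rate = -3*temperature - 65.
Solve -3*temperature - 65 = -56: temperature = (-56 + 65) / -3 = -3.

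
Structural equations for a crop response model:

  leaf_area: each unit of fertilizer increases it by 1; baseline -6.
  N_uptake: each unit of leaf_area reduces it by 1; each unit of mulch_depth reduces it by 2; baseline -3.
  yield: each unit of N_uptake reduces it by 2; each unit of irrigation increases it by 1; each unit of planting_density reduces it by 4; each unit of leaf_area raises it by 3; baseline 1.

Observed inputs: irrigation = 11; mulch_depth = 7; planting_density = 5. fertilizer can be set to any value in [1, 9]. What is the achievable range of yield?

Substituting into the N_uptake equation gives N_uptake = -fertilizer - 11.
Substituting into the yield equation gives yield = 5*fertilizer - 4.
Linear in fertilizer, so extremes are at the endpoints: fertilizer = 1 gives yield = 1; fertilizer = 9 gives yield = 41.

1 to 41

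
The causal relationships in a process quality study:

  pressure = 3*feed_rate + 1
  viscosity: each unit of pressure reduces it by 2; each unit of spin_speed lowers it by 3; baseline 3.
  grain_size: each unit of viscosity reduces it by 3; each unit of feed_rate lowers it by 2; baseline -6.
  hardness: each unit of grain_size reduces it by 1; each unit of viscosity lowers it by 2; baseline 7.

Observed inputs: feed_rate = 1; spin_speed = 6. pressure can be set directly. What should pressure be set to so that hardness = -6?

Intervening on pressure fixes its value directly, overriding its dependence on feed_rate.
Substituting into the viscosity equation gives viscosity = -2*pressure - 15.
Substituting into the grain_size equation gives grain_size = 6*pressure + 37.
Substituting into the hardness equation gives hardness = -2*pressure.
Solve -2*pressure = -6: pressure = -6 / -2 = 3.

pressure = 3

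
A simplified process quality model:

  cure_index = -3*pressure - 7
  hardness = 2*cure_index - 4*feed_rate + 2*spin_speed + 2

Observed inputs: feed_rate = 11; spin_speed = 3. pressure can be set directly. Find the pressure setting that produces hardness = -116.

pressure = 11

Substituting into the hardness equation gives hardness = -6*pressure - 50.
Solve -6*pressure - 50 = -116: pressure = (-116 + 50) / -6 = 11.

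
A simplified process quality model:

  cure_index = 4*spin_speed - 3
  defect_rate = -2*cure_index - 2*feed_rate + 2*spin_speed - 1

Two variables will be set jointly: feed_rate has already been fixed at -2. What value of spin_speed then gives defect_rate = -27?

With feed_rate held at -2:
Substituting into the defect_rate equation gives defect_rate = -6*spin_speed + 9.
Solve -6*spin_speed + 9 = -27: spin_speed = (-27 - 9) / -6 = 6.

spin_speed = 6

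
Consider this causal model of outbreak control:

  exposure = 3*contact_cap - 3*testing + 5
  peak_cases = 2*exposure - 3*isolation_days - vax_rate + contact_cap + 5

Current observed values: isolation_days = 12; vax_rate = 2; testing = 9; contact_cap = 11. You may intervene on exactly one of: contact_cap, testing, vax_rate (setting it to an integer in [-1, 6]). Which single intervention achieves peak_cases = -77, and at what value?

set contact_cap = 0

Intervening on contact_cap: with other inputs at their observed values, peak_cases = 7*contact_cap - 77. Solving for -77 gives contact_cap = 0, within [-1, 6].
Intervening on testing: peak_cases = -6*testing + 54. Reaching -77 requires testing = 131/6, not an integer.
Intervening on vax_rate: peak_cases = -vax_rate + 2. Reaching -77 requires vax_rate = 79, outside [-1, 6].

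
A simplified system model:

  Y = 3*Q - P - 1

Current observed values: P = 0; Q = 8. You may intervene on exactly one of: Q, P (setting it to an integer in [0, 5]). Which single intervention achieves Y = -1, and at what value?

Intervening on Q: with other inputs at their observed values, Y = 3*Q - 1. Solving for -1 gives Q = 0, within [0, 5].
Intervening on P: Y = -P + 23. Reaching -1 requires P = 24, outside [0, 5].

set Q = 0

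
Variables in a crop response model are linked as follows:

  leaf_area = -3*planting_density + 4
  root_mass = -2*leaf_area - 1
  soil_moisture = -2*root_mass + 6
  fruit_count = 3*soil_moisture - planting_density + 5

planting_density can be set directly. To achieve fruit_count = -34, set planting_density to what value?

planting_density = 3

Substituting into the root_mass equation gives root_mass = 6*planting_density - 9.
soil_moisture becomes -12*planting_density + 24.
Substituting into the fruit_count equation gives fruit_count = -37*planting_density + 77.
Solve -37*planting_density + 77 = -34: planting_density = (-34 - 77) / -37 = 3.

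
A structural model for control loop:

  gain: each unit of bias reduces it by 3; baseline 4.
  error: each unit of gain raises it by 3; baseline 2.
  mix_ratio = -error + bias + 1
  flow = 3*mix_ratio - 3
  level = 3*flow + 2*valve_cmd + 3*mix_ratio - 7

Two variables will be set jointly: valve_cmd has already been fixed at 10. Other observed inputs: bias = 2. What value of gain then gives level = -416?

With valve_cmd held at 10:
Intervening on gain fixes its value directly, overriding its dependence on bias.
Substituting into the mix_ratio equation gives mix_ratio = -3*gain + 1.
This gives flow = -9*gain.
Substituting into the level equation gives level = -36*gain + 16.
Solve -36*gain + 16 = -416: gain = (-416 - 16) / -36 = 12.

gain = 12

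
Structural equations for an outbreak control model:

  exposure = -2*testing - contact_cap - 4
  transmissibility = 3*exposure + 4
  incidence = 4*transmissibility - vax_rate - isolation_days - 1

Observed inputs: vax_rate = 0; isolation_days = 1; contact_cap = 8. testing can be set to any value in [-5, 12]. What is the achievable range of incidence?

-418 to -10

Substituting into the exposure equation gives exposure = -2*testing - 12.
Substituting into the transmissibility equation gives transmissibility = -6*testing - 32.
Substituting into the incidence equation gives incidence = -24*testing - 130.
Linear in testing, so extremes are at the endpoints: testing = -5 gives incidence = -10; testing = 12 gives incidence = -418.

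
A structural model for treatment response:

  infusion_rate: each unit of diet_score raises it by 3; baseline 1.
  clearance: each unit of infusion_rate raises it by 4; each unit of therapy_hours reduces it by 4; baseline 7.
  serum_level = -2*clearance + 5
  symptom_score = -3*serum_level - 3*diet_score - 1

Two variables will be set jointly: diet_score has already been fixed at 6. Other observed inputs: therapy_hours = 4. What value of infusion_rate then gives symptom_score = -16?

With diet_score held at 6:
Intervening on infusion_rate fixes its value directly, overriding its dependence on diet_score.
Substituting into the clearance equation gives clearance = 4*infusion_rate - 9.
Substituting into the serum_level equation gives serum_level = -8*infusion_rate + 23.
Substituting into the symptom_score equation gives symptom_score = 24*infusion_rate - 88.
Solve 24*infusion_rate - 88 = -16: infusion_rate = (-16 + 88) / 24 = 3.

infusion_rate = 3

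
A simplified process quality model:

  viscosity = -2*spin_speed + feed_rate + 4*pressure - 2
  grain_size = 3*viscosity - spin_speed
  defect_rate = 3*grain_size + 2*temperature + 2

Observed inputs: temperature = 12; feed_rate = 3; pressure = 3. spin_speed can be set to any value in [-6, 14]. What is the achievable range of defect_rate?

Substituting into the viscosity equation gives viscosity = -2*spin_speed + 13.
This gives grain_size = -7*spin_speed + 39.
So defect_rate = -21*spin_speed + 143.
Linear in spin_speed, so extremes are at the endpoints: spin_speed = -6 gives defect_rate = 269; spin_speed = 14 gives defect_rate = -151.

-151 to 269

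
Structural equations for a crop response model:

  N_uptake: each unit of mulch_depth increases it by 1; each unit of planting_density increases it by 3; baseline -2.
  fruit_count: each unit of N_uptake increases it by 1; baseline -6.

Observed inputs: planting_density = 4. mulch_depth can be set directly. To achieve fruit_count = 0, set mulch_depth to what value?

Substituting into the N_uptake equation gives N_uptake = mulch_depth + 10.
This gives fruit_count = mulch_depth + 4.
Solve mulch_depth + 4 = 0: mulch_depth = (0 - 4) / 1 = -4.

mulch_depth = -4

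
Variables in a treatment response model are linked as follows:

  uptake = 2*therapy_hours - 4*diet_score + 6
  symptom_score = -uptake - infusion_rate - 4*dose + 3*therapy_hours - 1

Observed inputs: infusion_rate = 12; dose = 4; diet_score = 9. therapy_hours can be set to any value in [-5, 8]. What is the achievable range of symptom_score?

Substituting into the uptake equation gives uptake = 2*therapy_hours - 30.
So symptom_score = therapy_hours + 1.
Linear in therapy_hours, so extremes are at the endpoints: therapy_hours = -5 gives symptom_score = -4; therapy_hours = 8 gives symptom_score = 9.

-4 to 9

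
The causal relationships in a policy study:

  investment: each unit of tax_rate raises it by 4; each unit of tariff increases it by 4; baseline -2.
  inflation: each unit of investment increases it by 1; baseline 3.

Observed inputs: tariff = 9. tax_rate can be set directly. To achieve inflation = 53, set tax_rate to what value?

tax_rate = 4

Substituting into the investment equation gives investment = 4*tax_rate + 34.
Substituting into the inflation equation gives inflation = 4*tax_rate + 37.
Solve 4*tax_rate + 37 = 53: tax_rate = (53 - 37) / 4 = 4.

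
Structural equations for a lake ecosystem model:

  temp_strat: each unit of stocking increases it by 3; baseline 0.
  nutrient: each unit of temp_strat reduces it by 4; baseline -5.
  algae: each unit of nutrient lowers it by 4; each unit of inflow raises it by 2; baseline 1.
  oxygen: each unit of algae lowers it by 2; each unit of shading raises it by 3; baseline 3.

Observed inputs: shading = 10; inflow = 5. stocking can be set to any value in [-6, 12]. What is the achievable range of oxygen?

Substituting into the nutrient equation gives nutrient = -12*stocking - 5.
algae becomes 48*stocking + 31.
Substituting into the oxygen equation gives oxygen = -96*stocking - 29.
Linear in stocking, so extremes are at the endpoints: stocking = -6 gives oxygen = 547; stocking = 12 gives oxygen = -1181.

-1181 to 547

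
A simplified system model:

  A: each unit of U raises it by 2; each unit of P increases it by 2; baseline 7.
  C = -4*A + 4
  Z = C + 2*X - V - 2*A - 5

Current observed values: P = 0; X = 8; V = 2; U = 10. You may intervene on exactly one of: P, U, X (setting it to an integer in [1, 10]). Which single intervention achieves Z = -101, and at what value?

set U = 6

Intervening on P: Z = -12*P - 149. Reaching -101 requires P = -4, outside [1, 10].
Intervening on U: with other inputs at their observed values, Z = -12*U - 29. Solving for -101 gives U = 6, within [1, 10].
Intervening on X: Z = 2*X - 165. Reaching -101 requires X = 32, outside [1, 10].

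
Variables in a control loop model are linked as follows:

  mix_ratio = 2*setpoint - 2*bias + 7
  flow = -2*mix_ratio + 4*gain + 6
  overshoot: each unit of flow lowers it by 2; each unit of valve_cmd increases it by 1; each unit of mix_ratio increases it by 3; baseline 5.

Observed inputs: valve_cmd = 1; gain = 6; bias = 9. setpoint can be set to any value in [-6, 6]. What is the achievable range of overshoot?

-215 to -47

Substituting into the mix_ratio equation gives mix_ratio = 2*setpoint - 11.
Substituting into the flow equation gives flow = -4*setpoint + 52.
Substituting into the overshoot equation gives overshoot = 14*setpoint - 131.
Linear in setpoint, so extremes are at the endpoints: setpoint = -6 gives overshoot = -215; setpoint = 6 gives overshoot = -47.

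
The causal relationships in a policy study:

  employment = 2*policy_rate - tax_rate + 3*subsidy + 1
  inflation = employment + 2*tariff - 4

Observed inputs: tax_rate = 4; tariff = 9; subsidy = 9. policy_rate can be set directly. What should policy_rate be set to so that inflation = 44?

Substituting into the employment equation gives employment = 2*policy_rate + 24.
This gives inflation = 2*policy_rate + 38.
Solve 2*policy_rate + 38 = 44: policy_rate = (44 - 38) / 2 = 3.

policy_rate = 3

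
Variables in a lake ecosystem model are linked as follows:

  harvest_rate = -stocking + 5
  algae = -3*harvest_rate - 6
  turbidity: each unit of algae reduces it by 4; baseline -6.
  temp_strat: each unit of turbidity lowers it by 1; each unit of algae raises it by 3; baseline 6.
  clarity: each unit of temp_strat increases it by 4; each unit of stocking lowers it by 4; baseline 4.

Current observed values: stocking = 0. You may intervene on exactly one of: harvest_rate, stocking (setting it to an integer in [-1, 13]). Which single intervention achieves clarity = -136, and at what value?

Intervening on harvest_rate: clarity = -84*harvest_rate - 116. Reaching -136 requires harvest_rate = 5/21, not an integer.
Intervening on stocking: with other inputs at their observed values, clarity = 80*stocking - 536. Solving for -136 gives stocking = 5, within [-1, 13].

set stocking = 5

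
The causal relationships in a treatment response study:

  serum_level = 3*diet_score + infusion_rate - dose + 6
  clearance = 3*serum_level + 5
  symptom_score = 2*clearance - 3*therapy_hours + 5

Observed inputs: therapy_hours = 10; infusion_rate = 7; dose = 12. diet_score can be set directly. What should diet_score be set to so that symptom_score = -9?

Substituting into the serum_level equation gives serum_level = 3*diet_score + 1.
This gives clearance = 9*diet_score + 8.
symptom_score becomes 18*diet_score - 9.
Solve 18*diet_score - 9 = -9: diet_score = (-9 + 9) / 18 = 0.

diet_score = 0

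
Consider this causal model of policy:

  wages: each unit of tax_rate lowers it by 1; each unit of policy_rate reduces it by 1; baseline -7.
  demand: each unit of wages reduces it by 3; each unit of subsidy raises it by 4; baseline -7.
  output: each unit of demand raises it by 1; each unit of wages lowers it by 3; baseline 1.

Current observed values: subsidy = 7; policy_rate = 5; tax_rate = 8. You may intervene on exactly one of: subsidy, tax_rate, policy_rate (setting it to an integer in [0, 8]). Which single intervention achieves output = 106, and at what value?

set tax_rate = 2

Intervening on subsidy: output = 4*subsidy + 114. Reaching 106 requires subsidy = -2, outside [0, 8].
Intervening on tax_rate: with other inputs at their observed values, output = 6*tax_rate + 94. Solving for 106 gives tax_rate = 2, within [0, 8].
Intervening on policy_rate: output = 6*policy_rate + 112. Reaching 106 requires policy_rate = -1, outside [0, 8].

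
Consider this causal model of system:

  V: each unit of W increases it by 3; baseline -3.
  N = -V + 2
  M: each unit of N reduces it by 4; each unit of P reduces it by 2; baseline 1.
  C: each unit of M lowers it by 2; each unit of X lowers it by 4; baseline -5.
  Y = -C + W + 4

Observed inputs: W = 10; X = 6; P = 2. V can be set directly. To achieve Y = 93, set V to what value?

Intervening on V fixes its value directly, overriding its dependence on W.
Substituting into the M equation gives M = 4*V - 11.
Substituting into the C equation gives C = -8*V - 7.
Y becomes 8*V + 21.
Solve 8*V + 21 = 93: V = (93 - 21) / 8 = 9.

V = 9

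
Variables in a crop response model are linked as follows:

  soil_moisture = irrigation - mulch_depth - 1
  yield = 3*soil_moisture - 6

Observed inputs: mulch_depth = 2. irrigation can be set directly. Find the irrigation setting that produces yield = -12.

Substituting into the soil_moisture equation gives soil_moisture = irrigation - 3.
This gives yield = 3*irrigation - 15.
Solve 3*irrigation - 15 = -12: irrigation = (-12 + 15) / 3 = 1.

irrigation = 1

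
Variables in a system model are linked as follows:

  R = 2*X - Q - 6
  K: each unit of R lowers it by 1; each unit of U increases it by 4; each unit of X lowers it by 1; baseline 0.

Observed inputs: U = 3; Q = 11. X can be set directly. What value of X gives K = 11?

Substituting into the R equation gives R = 2*X - 17.
Substituting into the K equation gives K = -3*X + 29.
Solve -3*X + 29 = 11: X = (11 - 29) / -3 = 6.

X = 6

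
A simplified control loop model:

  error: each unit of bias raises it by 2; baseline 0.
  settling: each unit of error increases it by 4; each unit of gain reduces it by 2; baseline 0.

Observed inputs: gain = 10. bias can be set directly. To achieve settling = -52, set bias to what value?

Substituting into the settling equation gives settling = 8*bias - 20.
Solve 8*bias - 20 = -52: bias = (-52 + 20) / 8 = -4.

bias = -4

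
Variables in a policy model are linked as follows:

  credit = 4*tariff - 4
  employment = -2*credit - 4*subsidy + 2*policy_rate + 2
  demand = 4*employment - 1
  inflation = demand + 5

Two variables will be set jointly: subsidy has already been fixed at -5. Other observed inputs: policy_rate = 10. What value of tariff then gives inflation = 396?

With subsidy held at -5:
Substituting into the employment equation gives employment = -8*tariff + 50.
Substituting into the demand equation gives demand = -32*tariff + 199.
inflation becomes -32*tariff + 204.
Solve -32*tariff + 204 = 396: tariff = (396 - 204) / -32 = -6.

tariff = -6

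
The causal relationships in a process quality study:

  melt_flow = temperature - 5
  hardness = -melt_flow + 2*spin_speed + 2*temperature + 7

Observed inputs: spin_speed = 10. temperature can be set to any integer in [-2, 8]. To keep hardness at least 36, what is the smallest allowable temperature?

temperature = 4

Substituting into the hardness equation gives hardness = temperature + 32.
Require temperature + 32 ≥ 36, so temperature ≥ 4.
The smallest integer in [-2, 8] satisfying this is 4.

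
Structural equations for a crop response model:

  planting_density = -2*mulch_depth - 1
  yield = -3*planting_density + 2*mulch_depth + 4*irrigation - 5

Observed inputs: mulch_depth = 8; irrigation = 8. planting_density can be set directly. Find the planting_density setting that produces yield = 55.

planting_density = -4

Intervening on planting_density fixes its value directly, overriding its dependence on mulch_depth.
Substituting into the yield equation gives yield = -3*planting_density + 43.
Solve -3*planting_density + 43 = 55: planting_density = (55 - 43) / -3 = -4.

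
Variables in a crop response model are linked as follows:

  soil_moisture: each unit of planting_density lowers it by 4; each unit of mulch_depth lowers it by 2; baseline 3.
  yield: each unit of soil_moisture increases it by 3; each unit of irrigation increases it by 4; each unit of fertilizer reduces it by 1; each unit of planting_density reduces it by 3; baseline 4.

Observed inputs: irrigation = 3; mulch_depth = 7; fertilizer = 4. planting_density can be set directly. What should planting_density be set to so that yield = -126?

Substituting into the soil_moisture equation gives soil_moisture = -4*planting_density - 11.
This gives yield = -15*planting_density - 21.
Solve -15*planting_density - 21 = -126: planting_density = (-126 + 21) / -15 = 7.

planting_density = 7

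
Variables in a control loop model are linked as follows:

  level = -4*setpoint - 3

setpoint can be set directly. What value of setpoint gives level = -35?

Solve -4*setpoint - 3 = -35: setpoint = (-35 + 3) / -4 = 8.

setpoint = 8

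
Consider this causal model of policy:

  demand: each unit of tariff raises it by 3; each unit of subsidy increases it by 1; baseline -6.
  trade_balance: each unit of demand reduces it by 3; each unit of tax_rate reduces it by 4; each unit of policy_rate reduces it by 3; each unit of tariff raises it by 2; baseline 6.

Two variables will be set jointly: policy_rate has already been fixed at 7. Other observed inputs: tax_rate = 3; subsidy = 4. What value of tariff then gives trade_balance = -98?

With policy_rate held at 7:
Substituting into the demand equation gives demand = 3*tariff - 2.
Substituting into the trade_balance equation gives trade_balance = -7*tariff - 21.
Solve -7*tariff - 21 = -98: tariff = (-98 + 21) / -7 = 11.

tariff = 11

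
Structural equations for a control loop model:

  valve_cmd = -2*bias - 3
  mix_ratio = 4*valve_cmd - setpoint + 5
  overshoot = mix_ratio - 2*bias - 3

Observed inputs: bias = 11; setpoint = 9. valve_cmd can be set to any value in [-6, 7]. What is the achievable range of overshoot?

-53 to -1

Intervening on valve_cmd fixes its value directly, overriding its dependence on bias.
Substituting into the mix_ratio equation gives mix_ratio = 4*valve_cmd - 4.
Substituting into the overshoot equation gives overshoot = 4*valve_cmd - 29.
Linear in valve_cmd, so extremes are at the endpoints: valve_cmd = -6 gives overshoot = -53; valve_cmd = 7 gives overshoot = -1.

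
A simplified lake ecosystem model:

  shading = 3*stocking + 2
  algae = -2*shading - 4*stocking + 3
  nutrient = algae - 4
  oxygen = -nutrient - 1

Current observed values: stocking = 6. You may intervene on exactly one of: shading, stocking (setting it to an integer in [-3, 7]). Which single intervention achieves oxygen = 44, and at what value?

set stocking = 4

Intervening on shading: oxygen = 2*shading + 24. Reaching 44 requires shading = 10, outside [-3, 7].
Intervening on stocking: with other inputs at their observed values, oxygen = 10*stocking + 4. Solving for 44 gives stocking = 4, within [-3, 7].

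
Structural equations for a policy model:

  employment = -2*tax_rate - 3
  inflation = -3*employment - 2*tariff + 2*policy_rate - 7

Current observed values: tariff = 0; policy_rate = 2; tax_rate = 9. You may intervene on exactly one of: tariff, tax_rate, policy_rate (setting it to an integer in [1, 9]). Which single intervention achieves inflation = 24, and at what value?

Intervening on tariff: inflation = -2*tariff + 60. Reaching 24 requires tariff = 18, outside [1, 9].
Intervening on tax_rate: with other inputs at their observed values, inflation = 6*tax_rate + 6. Solving for 24 gives tax_rate = 3, within [1, 9].
Intervening on policy_rate: inflation = 2*policy_rate + 56. Reaching 24 requires policy_rate = -16, outside [1, 9].

set tax_rate = 3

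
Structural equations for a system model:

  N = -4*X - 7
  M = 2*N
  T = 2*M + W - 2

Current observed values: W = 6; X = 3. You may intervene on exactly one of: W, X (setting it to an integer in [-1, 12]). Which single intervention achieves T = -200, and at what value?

set X = 11

Intervening on W: T = W - 78. Reaching -200 requires W = -122, outside [-1, 12].
Intervening on X: with other inputs at their observed values, T = -16*X - 24. Solving for -200 gives X = 11, within [-1, 12].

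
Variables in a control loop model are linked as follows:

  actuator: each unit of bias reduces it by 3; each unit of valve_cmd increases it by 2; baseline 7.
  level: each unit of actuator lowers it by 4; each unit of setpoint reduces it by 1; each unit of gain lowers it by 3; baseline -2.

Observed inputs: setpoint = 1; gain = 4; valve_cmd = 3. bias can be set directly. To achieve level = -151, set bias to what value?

Substituting into the actuator equation gives actuator = -3*bias + 13.
Substituting into the level equation gives level = 12*bias - 67.
Solve 12*bias - 67 = -151: bias = (-151 + 67) / 12 = -7.

bias = -7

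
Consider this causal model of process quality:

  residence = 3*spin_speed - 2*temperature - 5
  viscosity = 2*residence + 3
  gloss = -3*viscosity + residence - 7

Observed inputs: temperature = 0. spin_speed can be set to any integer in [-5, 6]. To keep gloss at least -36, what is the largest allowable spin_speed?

Substituting into the residence equation gives residence = 3*spin_speed - 5.
This gives viscosity = 6*spin_speed - 7.
This gives gloss = -15*spin_speed + 9.
Require -15*spin_speed + 9 ≥ -36, so spin_speed ≤ 3.
The largest integer in [-5, 6] satisfying this is 3.

spin_speed = 3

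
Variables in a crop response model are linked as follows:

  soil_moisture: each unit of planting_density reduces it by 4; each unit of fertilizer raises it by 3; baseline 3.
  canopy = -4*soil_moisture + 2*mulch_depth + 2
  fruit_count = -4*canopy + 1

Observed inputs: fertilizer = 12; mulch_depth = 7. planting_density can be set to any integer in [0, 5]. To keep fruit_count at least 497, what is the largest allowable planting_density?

Substituting into the soil_moisture equation gives soil_moisture = -4*planting_density + 39.
Substituting into the canopy equation gives canopy = 16*planting_density - 140.
Substituting into the fruit_count equation gives fruit_count = -64*planting_density + 561.
Require -64*planting_density + 561 ≥ 497, so planting_density ≤ 1.
The largest integer in [0, 5] satisfying this is 1.

planting_density = 1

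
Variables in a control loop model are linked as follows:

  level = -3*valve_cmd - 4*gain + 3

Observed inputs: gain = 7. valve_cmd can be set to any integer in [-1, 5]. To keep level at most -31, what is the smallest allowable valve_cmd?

valve_cmd = 2

Substituting into the level equation gives level = -3*valve_cmd - 25.
Require -3*valve_cmd - 25 ≤ -31, so valve_cmd ≥ 2.
The smallest integer in [-1, 5] satisfying this is 2.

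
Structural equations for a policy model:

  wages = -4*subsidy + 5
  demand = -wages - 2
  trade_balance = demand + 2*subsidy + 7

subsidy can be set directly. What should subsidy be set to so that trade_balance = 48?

Substituting into the demand equation gives demand = 4*subsidy - 7.
Substituting into the trade_balance equation gives trade_balance = 6*subsidy.
Solve 6*subsidy = 48: subsidy = 48 / 6 = 8.

subsidy = 8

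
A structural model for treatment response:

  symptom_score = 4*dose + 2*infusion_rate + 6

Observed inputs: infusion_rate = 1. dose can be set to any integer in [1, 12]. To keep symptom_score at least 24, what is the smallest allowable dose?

dose = 4

Substituting into the symptom_score equation gives symptom_score = 4*dose + 8.
Require 4*dose + 8 ≥ 24, so dose ≥ 4.
The smallest integer in [1, 12] satisfying this is 4.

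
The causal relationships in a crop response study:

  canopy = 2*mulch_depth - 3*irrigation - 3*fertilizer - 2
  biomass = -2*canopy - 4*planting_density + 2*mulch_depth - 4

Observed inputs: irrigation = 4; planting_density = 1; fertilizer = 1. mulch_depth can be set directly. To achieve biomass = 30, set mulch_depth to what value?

Substituting into the canopy equation gives canopy = 2*mulch_depth - 17.
Substituting into the biomass equation gives biomass = -2*mulch_depth + 26.
Solve -2*mulch_depth + 26 = 30: mulch_depth = (30 - 26) / -2 = -2.

mulch_depth = -2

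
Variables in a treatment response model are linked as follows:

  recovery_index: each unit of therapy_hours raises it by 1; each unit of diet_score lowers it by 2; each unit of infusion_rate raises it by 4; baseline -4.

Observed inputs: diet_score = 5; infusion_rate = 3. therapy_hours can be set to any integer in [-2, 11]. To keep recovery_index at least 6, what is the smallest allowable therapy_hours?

therapy_hours = 8

Substituting into the recovery_index equation gives recovery_index = therapy_hours - 2.
Require therapy_hours - 2 ≥ 6, so therapy_hours ≥ 8.
The smallest integer in [-2, 11] satisfying this is 8.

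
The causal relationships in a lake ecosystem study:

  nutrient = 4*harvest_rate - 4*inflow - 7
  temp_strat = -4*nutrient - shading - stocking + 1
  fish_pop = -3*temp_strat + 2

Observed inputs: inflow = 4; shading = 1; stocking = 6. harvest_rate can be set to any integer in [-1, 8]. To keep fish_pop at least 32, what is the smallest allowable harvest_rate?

Substituting into the nutrient equation gives nutrient = 4*harvest_rate - 23.
Substituting into the temp_strat equation gives temp_strat = -16*harvest_rate + 86.
Substituting into the fish_pop equation gives fish_pop = 48*harvest_rate - 256.
Require 48*harvest_rate - 256 ≥ 32, so harvest_rate ≥ 6.
The smallest integer in [-1, 8] satisfying this is 6.

harvest_rate = 6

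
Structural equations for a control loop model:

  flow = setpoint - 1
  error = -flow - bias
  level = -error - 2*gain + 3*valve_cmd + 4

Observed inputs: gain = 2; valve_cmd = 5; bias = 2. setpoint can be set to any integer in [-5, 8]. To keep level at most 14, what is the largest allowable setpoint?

setpoint = -2

Substituting into the error equation gives error = -setpoint - 1.
This gives level = setpoint + 16.
Require setpoint + 16 ≤ 14, so setpoint ≤ -2.
The largest integer in [-5, 8] satisfying this is -2.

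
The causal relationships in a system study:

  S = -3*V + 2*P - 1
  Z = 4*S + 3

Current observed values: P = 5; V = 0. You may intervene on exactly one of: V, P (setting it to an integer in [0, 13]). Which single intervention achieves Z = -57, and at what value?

Intervening on V: with other inputs at their observed values, Z = -12*V + 39. Solving for -57 gives V = 8, within [0, 13].
Intervening on P: Z = 8*P - 1. Reaching -57 requires P = -7, outside [0, 13].

set V = 8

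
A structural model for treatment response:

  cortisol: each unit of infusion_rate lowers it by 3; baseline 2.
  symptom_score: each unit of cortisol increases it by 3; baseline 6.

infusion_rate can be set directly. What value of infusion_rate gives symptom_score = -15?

infusion_rate = 3

Substituting into the symptom_score equation gives symptom_score = -9*infusion_rate + 12.
Solve -9*infusion_rate + 12 = -15: infusion_rate = (-15 - 12) / -9 = 3.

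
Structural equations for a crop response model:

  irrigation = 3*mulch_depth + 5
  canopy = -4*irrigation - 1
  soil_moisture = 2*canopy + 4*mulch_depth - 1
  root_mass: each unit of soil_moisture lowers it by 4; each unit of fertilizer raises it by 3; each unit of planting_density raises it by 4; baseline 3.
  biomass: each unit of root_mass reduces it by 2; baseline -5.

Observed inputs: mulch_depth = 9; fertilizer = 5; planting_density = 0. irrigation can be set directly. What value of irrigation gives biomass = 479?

Intervening on irrigation fixes its value directly, overriding its dependence on mulch_depth.
Substituting into the soil_moisture equation gives soil_moisture = -8*irrigation + 33.
This gives root_mass = 32*irrigation - 114.
So biomass = -64*irrigation + 223.
Solve -64*irrigation + 223 = 479: irrigation = (479 - 223) / -64 = -4.

irrigation = -4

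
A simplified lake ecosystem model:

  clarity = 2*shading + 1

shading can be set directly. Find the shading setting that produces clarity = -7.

shading = -4

Solve 2*shading + 1 = -7: shading = (-7 - 1) / 2 = -4.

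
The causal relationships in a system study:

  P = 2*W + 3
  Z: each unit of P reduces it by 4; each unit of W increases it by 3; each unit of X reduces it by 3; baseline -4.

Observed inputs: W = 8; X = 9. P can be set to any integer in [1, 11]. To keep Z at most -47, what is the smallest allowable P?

P = 10

Intervening on P fixes its value directly, overriding its dependence on W.
Substituting into the Z equation gives Z = -4*P - 7.
Require -4*P - 7 ≤ -47, so P ≥ 10.
The smallest integer in [1, 11] satisfying this is 10.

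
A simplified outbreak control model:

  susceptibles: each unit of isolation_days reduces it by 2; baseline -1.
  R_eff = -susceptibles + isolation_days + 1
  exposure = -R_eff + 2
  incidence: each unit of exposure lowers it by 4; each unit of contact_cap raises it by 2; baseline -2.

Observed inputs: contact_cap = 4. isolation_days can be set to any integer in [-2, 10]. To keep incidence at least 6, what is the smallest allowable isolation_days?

Substituting into the R_eff equation gives R_eff = 3*isolation_days + 2.
This gives exposure = -3*isolation_days.
Substituting into the incidence equation gives incidence = 12*isolation_days + 6.
Require 12*isolation_days + 6 ≥ 6, so isolation_days ≥ 0.
The smallest integer in [-2, 10] satisfying this is 0.

isolation_days = 0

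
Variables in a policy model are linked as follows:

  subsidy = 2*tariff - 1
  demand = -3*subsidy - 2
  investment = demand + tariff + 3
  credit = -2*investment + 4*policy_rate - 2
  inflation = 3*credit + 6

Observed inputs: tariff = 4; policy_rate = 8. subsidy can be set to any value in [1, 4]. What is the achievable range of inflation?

Intervening on subsidy fixes its value directly, overriding its dependence on tariff.
Substituting into the investment equation gives investment = -3*subsidy + 5.
So credit = 6*subsidy + 20.
inflation becomes 18*subsidy + 66.
Linear in subsidy, so extremes are at the endpoints: subsidy = 1 gives inflation = 84; subsidy = 4 gives inflation = 138.

84 to 138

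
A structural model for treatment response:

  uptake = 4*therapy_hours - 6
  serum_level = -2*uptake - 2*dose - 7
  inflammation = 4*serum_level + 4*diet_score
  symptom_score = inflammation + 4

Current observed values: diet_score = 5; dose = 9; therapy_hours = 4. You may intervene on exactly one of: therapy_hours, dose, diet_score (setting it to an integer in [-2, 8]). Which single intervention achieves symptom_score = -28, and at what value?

Intervening on therapy_hours: with other inputs at their observed values, symptom_score = -32*therapy_hours - 28. Solving for -28 gives therapy_hours = 0, within [-2, 8].
Intervening on dose: symptom_score = -8*dose - 84. Reaching -28 requires dose = -7, outside [-2, 8].
Intervening on diet_score: symptom_score = 4*diet_score - 176. Reaching -28 requires diet_score = 37, outside [-2, 8].

set therapy_hours = 0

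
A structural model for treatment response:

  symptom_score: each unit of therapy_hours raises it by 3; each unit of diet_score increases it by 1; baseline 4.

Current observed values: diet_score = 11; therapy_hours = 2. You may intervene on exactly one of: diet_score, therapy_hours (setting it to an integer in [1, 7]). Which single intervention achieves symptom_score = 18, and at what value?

Intervening on diet_score: symptom_score = diet_score + 10. Reaching 18 requires diet_score = 8, outside [1, 7].
Intervening on therapy_hours: with other inputs at their observed values, symptom_score = 3*therapy_hours + 15. Solving for 18 gives therapy_hours = 1, within [1, 7].

set therapy_hours = 1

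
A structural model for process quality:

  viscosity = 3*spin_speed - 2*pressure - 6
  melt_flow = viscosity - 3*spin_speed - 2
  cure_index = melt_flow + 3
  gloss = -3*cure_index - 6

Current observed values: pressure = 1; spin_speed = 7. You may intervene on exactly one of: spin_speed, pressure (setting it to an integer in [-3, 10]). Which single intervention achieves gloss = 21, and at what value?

Intervening on spin_speed: the paths from spin_speed to gloss cancel (net effect zero), leaving gloss = 15; 21 is unreachable this way.
Intervening on pressure: with other inputs at their observed values, gloss = 6*pressure + 9. Solving for 21 gives pressure = 2, within [-3, 10].

set pressure = 2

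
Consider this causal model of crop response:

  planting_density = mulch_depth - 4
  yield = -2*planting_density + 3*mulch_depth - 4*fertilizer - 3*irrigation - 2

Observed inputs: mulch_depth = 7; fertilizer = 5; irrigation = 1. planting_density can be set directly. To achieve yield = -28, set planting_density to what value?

planting_density = 12

Intervening on planting_density fixes its value directly, overriding its dependence on mulch_depth.
Substituting into the yield equation gives yield = -2*planting_density - 4.
Solve -2*planting_density - 4 = -28: planting_density = (-28 + 4) / -2 = 12.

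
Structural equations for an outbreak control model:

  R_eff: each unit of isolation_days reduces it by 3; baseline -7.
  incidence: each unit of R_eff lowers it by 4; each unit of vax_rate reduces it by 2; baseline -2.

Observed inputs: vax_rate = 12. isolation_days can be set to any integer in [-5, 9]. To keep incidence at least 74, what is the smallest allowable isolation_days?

isolation_days = 6

Substituting into the incidence equation gives incidence = 12*isolation_days + 2.
Require 12*isolation_days + 2 ≥ 74, so isolation_days ≥ 6.
The smallest integer in [-5, 9] satisfying this is 6.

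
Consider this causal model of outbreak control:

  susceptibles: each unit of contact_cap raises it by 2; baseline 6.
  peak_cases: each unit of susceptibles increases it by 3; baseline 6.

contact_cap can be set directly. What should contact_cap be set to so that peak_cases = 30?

contact_cap = 1

Substituting into the peak_cases equation gives peak_cases = 6*contact_cap + 24.
Solve 6*contact_cap + 24 = 30: contact_cap = (30 - 24) / 6 = 1.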